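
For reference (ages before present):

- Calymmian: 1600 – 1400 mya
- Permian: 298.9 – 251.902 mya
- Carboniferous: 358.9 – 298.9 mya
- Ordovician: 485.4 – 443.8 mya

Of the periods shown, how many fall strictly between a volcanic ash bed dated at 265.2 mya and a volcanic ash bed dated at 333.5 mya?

0

Checking each listed span, none has both start < 333.5 Ma and end > 265.2 Ma — every period straddles one of the two dates or lies outside them — so the count is 0.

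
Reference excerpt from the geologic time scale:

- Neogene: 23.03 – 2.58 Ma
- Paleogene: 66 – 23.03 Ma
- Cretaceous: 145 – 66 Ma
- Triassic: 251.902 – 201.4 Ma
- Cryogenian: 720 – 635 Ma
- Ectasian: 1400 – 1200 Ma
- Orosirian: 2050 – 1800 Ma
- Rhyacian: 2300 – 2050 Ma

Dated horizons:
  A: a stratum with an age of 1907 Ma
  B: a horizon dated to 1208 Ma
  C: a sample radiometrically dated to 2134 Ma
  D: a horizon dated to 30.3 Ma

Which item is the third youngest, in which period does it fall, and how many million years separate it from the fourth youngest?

Sorted youngest-first by Ma: D (30.3), B (1208), A (1907), C (2134).
The third youngest is A at 1907 Ma, which lies in 2050–1800 Ma: the Orosirian.
The fourth youngest is C at 2134 Ma; separation = |1907 − 2134| = 227 Myr.

A, in the Orosirian; 227 million years to C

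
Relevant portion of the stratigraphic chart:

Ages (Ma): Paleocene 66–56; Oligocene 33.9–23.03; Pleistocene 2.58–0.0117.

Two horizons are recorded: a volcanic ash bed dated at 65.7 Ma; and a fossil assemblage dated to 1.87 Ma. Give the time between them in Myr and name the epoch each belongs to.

63.83 million years apart; the first in the Paleocene, the second in the Pleistocene

Elapsed time: 65.7 − 1.87 = 63.83 Myr.
65.7 Ma lies within 66–56 Ma: Paleocene.
1.87 Ma lies within 2.58–0.0117 Ma: Pleistocene.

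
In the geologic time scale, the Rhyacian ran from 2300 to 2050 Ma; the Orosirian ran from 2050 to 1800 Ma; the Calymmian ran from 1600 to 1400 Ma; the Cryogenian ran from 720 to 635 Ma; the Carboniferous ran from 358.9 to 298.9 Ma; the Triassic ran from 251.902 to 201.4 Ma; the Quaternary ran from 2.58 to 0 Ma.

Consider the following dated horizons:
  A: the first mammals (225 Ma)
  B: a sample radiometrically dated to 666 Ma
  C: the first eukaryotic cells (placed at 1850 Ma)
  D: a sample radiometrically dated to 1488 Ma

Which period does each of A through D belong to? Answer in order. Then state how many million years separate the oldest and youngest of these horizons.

Match each age against the start–end ranges in the excerpt: A = 225 Ma → Triassic (251.902–201.4); B = 666 Ma → Cryogenian (720–635); C = 1850 Ma → Orosirian (2050–1800); D = 1488 Ma → Calymmian (1600–1400).
The largest age is 1850 Ma and the smallest is 225 Ma; their difference is 1625 Myr.

A — Triassic; B — Cryogenian; C — Orosirian; D — Calymmian; span 1625 million years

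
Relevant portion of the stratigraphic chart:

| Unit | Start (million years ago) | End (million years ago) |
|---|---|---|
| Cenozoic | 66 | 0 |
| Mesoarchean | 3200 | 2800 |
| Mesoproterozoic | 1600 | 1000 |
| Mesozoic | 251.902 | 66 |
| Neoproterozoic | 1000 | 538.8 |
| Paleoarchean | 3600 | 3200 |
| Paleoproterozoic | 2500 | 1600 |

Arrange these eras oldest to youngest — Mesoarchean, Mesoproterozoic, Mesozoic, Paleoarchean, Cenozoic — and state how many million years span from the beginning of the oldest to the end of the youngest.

From the excerpt: Mesoarchean 3200–2800; Mesoproterozoic 1600–1000; Mesozoic 251.902–66; Paleoarchean 3600–3200; Cenozoic 66–0 (Ma).
Larger Ma is earlier, so the oldest is Paleoarchean and the youngest is Cenozoic; oldest to youngest: Paleoarchean, Mesoarchean, Mesoproterozoic, Mesozoic, Cenozoic.
Oldest start 3600 minus youngest end 0 gives 3600 Myr overall.

Paleoarchean → Mesoarchean → Mesoproterozoic → Mesozoic → Cenozoic; total span 3600 Myr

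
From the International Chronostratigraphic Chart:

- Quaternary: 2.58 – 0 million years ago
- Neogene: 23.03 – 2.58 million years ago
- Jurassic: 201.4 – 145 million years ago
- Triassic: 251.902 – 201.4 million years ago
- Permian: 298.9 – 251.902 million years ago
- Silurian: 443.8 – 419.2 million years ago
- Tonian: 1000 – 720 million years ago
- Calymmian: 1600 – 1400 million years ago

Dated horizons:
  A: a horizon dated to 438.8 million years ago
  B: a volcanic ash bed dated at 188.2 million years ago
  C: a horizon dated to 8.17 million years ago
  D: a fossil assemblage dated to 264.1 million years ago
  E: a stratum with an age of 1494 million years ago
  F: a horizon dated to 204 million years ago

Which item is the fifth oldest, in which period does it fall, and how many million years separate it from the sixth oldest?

Larger Ma means older, so oldest first: E 1494 > A 438.8 > D 264.1 > F 204 > B 188.2 > C 8.17.
Counting 5 along gives B (188.2 Ma); the excerpt puts that inside the Jurassic, 201.4–145 Ma.
Next in line is C (8.17 Ma), and 188.2 − 8.17 = 180.03 Myr.

B, in the Jurassic; 180.03 million years to C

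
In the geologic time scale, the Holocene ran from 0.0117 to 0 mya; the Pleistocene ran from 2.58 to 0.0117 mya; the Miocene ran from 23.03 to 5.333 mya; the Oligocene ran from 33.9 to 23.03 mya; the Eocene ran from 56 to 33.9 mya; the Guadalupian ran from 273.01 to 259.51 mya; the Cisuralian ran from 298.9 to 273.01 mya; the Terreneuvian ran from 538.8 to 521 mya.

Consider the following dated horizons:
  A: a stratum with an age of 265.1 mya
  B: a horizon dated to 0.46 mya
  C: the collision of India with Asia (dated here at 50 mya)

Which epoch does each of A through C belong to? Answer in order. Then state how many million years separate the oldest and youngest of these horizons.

A: 265.1 Ma lies in 273.01–259.51 Ma, so Guadalupian.
B: 0.46 Ma lies in 2.58–0.0117 Ma, so Pleistocene.
C: 50 Ma lies in 56–33.9 Ma, so Eocene.
Oldest = 265.1 Ma, youngest = 0.46 Ma → span 264.64 Myr.

A — Guadalupian; B — Pleistocene; C — Eocene; span 264.64 million years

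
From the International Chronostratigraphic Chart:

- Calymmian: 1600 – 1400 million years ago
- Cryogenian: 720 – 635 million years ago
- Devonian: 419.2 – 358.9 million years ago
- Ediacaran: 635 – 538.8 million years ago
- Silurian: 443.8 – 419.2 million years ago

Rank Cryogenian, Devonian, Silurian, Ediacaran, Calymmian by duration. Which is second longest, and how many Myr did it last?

Durations: Cryogenian 85; Devonian 60.3; Silurian 24.6; Ediacaran 96.2; Calymmian 200 Myr.
Sorted longest-first: Calymmian (200), Ediacaran (96.2), Cryogenian (85), Devonian (60.3), Silurian (24.6).
The second longest is Ediacaran at 96.2 Myr.

Ediacaran, 96.2 million years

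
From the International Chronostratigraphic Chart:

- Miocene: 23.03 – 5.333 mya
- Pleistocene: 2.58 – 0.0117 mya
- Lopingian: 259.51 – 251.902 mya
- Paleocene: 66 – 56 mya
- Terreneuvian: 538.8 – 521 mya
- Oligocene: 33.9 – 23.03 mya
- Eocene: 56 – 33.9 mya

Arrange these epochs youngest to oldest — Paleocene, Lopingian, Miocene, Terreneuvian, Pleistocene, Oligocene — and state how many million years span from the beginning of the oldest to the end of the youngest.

Pleistocene, Miocene, Oligocene, Paleocene, Lopingian, Terreneuvian; total span 538.7883 Myr

From the excerpt: Paleocene 66–56; Lopingian 259.51–251.902; Miocene 23.03–5.333; Terreneuvian 538.8–521; Pleistocene 2.58–0.0117; Oligocene 33.9–23.03 (Ma).
Larger Ma is earlier, so the oldest is Terreneuvian and the youngest is Pleistocene; youngest to oldest: Pleistocene, Miocene, Oligocene, Paleocene, Lopingian, Terreneuvian.
Oldest start 538.8 minus youngest end 0.0117 gives 538.7883 Myr overall.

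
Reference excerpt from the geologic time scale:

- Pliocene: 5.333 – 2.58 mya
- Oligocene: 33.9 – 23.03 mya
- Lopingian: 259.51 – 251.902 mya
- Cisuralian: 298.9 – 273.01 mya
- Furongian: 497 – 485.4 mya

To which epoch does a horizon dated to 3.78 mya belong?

3.78 Ma lies between 5.333 and 2.58 Ma, so it falls in the Pliocene.

Pliocene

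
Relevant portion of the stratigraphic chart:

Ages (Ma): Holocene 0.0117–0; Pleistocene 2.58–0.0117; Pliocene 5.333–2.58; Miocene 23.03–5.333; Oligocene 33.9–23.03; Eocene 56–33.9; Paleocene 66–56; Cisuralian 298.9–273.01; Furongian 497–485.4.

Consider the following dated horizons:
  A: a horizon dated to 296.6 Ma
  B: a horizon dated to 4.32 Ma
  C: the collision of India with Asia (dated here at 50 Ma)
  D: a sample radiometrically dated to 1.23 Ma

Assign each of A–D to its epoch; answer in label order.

A — Cisuralian; B — Pliocene; C — Eocene; D — Pleistocene

A: 296.6 Ma lies in 298.9–273.01 Ma, so Cisuralian.
B: 4.32 Ma lies in 5.333–2.58 Ma, so Pliocene.
C: 50 Ma lies in 56–33.9 Ma, so Eocene.
D: 1.23 Ma lies in 2.58–0.0117 Ma, so Pleistocene.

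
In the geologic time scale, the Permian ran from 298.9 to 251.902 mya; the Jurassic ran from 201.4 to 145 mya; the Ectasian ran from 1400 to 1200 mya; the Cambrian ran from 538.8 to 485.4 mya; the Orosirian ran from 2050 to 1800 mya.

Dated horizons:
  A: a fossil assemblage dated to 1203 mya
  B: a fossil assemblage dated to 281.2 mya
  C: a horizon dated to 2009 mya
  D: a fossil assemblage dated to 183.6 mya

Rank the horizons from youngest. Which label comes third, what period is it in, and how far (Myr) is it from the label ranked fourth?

A, in the Ectasian; 806 million years to C

Sorted youngest-first by Ma: D (183.6), B (281.2), A (1203), C (2009).
The third youngest is A at 1203 Ma, which lies in 1400–1200 Ma: the Ectasian.
The fourth youngest is C at 2009 Ma; separation = |1203 − 2009| = 806 Myr.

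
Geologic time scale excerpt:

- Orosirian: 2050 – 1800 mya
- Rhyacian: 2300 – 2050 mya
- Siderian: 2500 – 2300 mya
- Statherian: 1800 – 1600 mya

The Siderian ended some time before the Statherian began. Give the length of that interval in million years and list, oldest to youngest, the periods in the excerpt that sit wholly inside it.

End of Siderian = 2300 Ma; start of Statherian = 1800 Ma.
Gap = 2300 − 1800 = 500 Myr.
Periods wholly inside 2300–1800 Ma: Rhyacian (2300–2050), Orosirian (2050–1800).

500 million years; Rhyacian, Orosirian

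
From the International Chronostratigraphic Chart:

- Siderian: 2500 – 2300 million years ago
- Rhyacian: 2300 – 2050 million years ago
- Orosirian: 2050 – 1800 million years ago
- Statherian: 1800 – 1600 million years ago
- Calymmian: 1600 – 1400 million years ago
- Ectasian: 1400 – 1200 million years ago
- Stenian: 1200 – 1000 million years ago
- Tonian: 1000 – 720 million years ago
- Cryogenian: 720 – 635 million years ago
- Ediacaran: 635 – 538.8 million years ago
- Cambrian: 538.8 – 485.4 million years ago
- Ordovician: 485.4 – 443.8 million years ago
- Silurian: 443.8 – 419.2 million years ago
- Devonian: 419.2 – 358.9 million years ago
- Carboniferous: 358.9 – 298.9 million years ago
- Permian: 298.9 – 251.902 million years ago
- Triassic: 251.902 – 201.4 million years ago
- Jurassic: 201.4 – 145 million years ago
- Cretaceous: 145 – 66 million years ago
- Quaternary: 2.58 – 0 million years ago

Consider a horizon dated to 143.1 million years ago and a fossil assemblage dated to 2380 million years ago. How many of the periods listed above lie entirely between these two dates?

17

2380 Ma sits inside the Siderian (2500–2300) and 143.1 Ma inside the Cretaceous (145–66); neither of those is wholly between the two dates.
The listed periods lying completely between them are Rhyacian, Orosirian, Statherian, Calymmian, Ectasian, Stenian, Tonian, Cryogenian, Ediacaran, Cambrian, Ordovician, Silurian, Devonian, Carboniferous, Permian, Triassic, Jurassic — 17 in all.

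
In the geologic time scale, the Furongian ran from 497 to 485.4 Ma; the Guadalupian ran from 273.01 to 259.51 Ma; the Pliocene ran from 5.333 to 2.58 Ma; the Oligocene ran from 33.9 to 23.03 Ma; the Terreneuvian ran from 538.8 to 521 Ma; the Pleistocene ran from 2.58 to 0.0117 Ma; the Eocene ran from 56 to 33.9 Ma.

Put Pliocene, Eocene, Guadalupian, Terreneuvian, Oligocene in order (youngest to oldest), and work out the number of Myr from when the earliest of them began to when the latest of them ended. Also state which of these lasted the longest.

Start ages (Ma): Terreneuvian 538.8, Guadalupian 273.01, Eocene 56, Oligocene 33.9, Pliocene 5.333.
Ordered youngest to oldest: Pliocene, Oligocene, Eocene, Guadalupian, Terreneuvian.
Span = 538.8 − 2.58 = 536.22 Myr.
Durations: Pliocene 2.753, Eocene 22.1, Oligocene 10.87, Terreneuvian 17.8, Guadalupian 13.5 → longest is Eocene (22.1 Myr).

Pliocene → Oligocene → Eocene → Guadalupian → Terreneuvian; total span 536.22 Myr; longest is Eocene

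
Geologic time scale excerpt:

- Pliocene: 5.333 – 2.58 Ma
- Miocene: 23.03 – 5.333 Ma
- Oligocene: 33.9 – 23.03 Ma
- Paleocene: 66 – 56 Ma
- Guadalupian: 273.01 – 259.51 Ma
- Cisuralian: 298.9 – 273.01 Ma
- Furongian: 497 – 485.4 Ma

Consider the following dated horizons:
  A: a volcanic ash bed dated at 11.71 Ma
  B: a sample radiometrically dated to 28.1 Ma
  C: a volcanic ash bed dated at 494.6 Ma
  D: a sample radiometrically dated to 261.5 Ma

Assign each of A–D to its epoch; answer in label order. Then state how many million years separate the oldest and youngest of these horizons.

A — Miocene; B — Oligocene; C — Furongian; D — Guadalupian; span 482.89 million years

A: 11.71 Ma lies in 23.03–5.333 Ma, so Miocene.
B: 28.1 Ma lies in 33.9–23.03 Ma, so Oligocene.
C: 494.6 Ma lies in 497–485.4 Ma, so Furongian.
D: 261.5 Ma lies in 273.01–259.51 Ma, so Guadalupian.
Oldest = 494.6 Ma, youngest = 11.71 Ma → span 482.89 Myr.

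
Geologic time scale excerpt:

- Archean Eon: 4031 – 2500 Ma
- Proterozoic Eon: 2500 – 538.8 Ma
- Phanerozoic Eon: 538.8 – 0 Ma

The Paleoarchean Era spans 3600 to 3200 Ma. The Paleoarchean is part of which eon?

The Paleoarchean (3600–3200 Ma) lies entirely within 4031–2500 Ma, the Archean Eon.

Archean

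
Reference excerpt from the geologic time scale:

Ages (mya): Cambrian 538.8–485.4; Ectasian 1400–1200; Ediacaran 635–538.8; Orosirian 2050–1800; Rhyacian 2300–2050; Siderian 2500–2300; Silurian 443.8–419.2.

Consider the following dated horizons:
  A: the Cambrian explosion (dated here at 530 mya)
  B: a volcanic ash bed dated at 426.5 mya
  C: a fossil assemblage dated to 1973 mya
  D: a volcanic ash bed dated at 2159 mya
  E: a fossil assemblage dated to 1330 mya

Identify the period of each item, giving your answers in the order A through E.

A: 530 Ma lies in 538.8–485.4 Ma, so Cambrian.
B: 426.5 Ma lies in 443.8–419.2 Ma, so Silurian.
C: 1973 Ma lies in 2050–1800 Ma, so Orosirian.
D: 2159 Ma lies in 2300–2050 Ma, so Rhyacian.
E: 1330 Ma lies in 1400–1200 Ma, so Ectasian.

A — Cambrian; B — Silurian; C — Orosirian; D — Rhyacian; E — Ectasian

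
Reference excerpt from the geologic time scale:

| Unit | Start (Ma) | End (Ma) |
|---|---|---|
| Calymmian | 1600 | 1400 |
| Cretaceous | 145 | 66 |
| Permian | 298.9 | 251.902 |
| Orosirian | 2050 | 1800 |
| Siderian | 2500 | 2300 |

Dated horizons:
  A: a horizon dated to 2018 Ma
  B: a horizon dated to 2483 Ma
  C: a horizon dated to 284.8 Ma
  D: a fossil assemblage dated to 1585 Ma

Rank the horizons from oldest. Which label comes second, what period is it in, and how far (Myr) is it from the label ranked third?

A, in the Orosirian; 433 million years to D

Larger Ma means older, so oldest first: B 2483 > A 2018 > D 1585 > C 284.8.
Counting 2 along gives A (2018 Ma); the excerpt puts that inside the Orosirian, 2050–1800 Ma.
Next in line is D (1585 Ma), and 2018 − 1585 = 433 Myr.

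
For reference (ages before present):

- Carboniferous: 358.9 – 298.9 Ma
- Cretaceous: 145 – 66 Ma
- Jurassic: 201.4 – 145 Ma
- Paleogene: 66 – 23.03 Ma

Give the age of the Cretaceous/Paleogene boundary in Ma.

66 Ma

The Cretaceous ends and the Paleogene begins at 66 Ma.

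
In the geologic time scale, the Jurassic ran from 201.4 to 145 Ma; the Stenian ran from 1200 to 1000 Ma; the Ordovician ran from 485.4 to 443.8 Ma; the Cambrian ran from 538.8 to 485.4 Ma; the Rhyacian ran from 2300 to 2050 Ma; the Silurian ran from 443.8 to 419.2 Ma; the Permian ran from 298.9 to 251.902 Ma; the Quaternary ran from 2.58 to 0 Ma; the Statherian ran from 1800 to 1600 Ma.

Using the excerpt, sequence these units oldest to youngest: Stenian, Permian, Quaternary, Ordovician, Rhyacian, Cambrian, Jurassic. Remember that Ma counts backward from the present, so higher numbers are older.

Read off each span (Ma): Stenian 1200–1000; Permian 298.9–251.902; Quaternary 2.58–0; Ordovician 485.4–443.8; Rhyacian 2300–2050; Cambrian 538.8–485.4; Jurassic 201.4–145.
Larger Ma is older, so oldest→youngest is Rhyacian, Stenian, Cambrian, Ordovician, Permian, Jurassic, Quaternary.

Rhyacian, then Stenian, then Cambrian, then Ordovician, then Permian, then Jurassic, then Quaternary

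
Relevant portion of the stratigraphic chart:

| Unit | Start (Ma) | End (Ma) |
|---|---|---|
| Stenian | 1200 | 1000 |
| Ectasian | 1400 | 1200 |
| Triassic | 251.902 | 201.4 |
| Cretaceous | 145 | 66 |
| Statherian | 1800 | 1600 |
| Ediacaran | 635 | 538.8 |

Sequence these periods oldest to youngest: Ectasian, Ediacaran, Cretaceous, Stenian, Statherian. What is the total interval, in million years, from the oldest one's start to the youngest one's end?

Statherian, Ectasian, Stenian, Ediacaran, Cretaceous; total span 1734 Myr

From the excerpt: Ectasian 1400–1200; Ediacaran 635–538.8; Cretaceous 145–66; Stenian 1200–1000; Statherian 1800–1600 (Ma).
Larger Ma is earlier, so the oldest is Statherian and the youngest is Cretaceous; oldest to youngest: Statherian, Ectasian, Stenian, Ediacaran, Cretaceous.
Oldest start 1800 minus youngest end 66 gives 1734 Myr overall.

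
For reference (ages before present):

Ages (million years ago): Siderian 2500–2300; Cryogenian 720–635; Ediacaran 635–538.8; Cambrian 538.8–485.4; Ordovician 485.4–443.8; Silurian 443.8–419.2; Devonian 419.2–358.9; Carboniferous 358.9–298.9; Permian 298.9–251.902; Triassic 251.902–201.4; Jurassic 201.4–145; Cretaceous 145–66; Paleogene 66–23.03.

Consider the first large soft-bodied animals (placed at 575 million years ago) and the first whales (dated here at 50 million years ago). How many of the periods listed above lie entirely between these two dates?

The older date is 575 Ma and the younger is 50 Ma.
Periods with start < 575 and end > 50 Ma: Cambrian (538.8–485.4), Ordovician (485.4–443.8), Silurian (443.8–419.2), Devonian (419.2–358.9), Carboniferous (358.9–298.9), Permian (298.9–251.902), Triassic (251.902–201.4), Jurassic (201.4–145), Cretaceous (145–66).
That is 9 complete periods.

9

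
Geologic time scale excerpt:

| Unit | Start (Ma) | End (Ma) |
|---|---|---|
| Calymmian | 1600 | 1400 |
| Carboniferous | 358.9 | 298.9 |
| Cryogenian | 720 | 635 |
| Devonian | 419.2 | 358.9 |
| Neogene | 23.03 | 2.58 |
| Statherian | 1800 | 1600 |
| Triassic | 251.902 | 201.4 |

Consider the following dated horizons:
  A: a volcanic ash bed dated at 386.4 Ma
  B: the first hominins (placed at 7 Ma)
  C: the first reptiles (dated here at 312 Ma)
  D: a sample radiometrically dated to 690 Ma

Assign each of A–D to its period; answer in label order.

A — Devonian; B — Neogene; C — Carboniferous; D — Cryogenian

Match each age against the start–end ranges in the excerpt: A = 386.4 Ma → Devonian (419.2–358.9); B = 7 Ma → Neogene (23.03–2.58); C = 312 Ma → Carboniferous (358.9–298.9); D = 690 Ma → Cryogenian (720–635).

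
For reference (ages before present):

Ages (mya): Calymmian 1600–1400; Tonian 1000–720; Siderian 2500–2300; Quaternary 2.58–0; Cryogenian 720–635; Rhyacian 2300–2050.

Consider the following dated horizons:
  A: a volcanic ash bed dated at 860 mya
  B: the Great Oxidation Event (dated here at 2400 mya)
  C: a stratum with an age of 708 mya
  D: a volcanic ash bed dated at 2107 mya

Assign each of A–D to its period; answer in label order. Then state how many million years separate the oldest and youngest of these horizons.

Match each age against the start–end ranges in the excerpt: A = 860 Ma → Tonian (1000–720); B = 2400 Ma → Siderian (2500–2300); C = 708 Ma → Cryogenian (720–635); D = 2107 Ma → Rhyacian (2300–2050).
The largest age is 2400 Ma and the smallest is 708 Ma; their difference is 1692 Myr.

A — Tonian; B — Siderian; C — Cryogenian; D — Rhyacian; span 1692 million years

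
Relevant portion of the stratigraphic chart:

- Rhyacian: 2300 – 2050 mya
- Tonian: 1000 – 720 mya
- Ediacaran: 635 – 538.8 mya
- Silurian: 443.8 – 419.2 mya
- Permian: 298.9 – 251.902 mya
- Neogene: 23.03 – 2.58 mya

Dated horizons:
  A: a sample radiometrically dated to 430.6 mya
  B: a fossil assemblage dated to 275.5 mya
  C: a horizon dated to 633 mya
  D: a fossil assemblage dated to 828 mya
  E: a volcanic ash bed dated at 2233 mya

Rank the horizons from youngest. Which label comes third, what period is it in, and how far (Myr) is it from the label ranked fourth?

C, in the Ediacaran; 195 million years to D

Sorted youngest-first by Ma: B (275.5), A (430.6), C (633), D (828), E (2233).
The third youngest is C at 633 Ma, which lies in 635–538.8 Ma: the Ediacaran.
The fourth youngest is D at 828 Ma; separation = |633 − 828| = 195 Myr.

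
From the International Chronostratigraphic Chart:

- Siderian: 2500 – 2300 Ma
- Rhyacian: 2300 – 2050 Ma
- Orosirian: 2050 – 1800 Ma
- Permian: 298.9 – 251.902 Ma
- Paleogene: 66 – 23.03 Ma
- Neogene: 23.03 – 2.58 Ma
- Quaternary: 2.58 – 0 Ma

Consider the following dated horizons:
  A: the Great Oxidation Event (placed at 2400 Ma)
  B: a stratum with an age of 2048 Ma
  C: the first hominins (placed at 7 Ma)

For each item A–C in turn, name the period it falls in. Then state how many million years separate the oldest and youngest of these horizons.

A — Siderian; B — Orosirian; C — Neogene; span 2393 million years

A: 2400 Ma lies in 2500–2300 Ma, so Siderian.
B: 2048 Ma lies in 2050–1800 Ma, so Orosirian.
C: 7 Ma lies in 23.03–2.58 Ma, so Neogene.
Oldest = 2400 Ma, youngest = 7 Ma → span 2393 Myr.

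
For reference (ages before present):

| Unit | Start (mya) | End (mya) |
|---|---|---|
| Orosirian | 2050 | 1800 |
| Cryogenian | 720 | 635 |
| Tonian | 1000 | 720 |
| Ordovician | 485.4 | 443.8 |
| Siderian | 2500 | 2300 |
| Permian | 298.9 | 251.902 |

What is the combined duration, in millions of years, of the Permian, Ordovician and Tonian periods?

368.598 million years

Each duration: Permian = 46.998; Ordovician = 41.6; Tonian = 280.
Sum: 46.998 + 41.6 + 280 = 368.598 Myr.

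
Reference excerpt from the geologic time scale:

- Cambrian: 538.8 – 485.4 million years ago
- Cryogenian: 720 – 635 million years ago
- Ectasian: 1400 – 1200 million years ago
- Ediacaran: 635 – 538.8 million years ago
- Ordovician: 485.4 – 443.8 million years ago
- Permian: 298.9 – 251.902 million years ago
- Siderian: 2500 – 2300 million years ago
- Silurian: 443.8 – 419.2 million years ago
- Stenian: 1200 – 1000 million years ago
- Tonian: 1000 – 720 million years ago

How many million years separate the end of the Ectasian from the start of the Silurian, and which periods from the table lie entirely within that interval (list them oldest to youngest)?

756.2 million years; Stenian, Tonian, Cryogenian, Ediacaran, Cambrian, Ordovician

The Ectasian closes at 1200 Ma and the Silurian opens at 443.8 Ma, so the interval is 1200 − 443.8 = 756.2 Myr.
A period fits inside if it starts at or after 1200 Ma and ends at or before 443.8 Ma; oldest first that gives Stenian, Tonian, Cryogenian, Ediacaran, Cambrian, Ordovician.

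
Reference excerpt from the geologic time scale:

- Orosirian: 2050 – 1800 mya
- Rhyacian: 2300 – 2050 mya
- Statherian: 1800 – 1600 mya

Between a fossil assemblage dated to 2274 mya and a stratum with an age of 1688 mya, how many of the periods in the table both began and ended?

1

2274 Ma sits inside the Rhyacian (2300–2050) and 1688 Ma inside the Statherian (1800–1600); neither of those is wholly between the two dates.
The listed periods lying completely between them are Orosirian — 1 in all.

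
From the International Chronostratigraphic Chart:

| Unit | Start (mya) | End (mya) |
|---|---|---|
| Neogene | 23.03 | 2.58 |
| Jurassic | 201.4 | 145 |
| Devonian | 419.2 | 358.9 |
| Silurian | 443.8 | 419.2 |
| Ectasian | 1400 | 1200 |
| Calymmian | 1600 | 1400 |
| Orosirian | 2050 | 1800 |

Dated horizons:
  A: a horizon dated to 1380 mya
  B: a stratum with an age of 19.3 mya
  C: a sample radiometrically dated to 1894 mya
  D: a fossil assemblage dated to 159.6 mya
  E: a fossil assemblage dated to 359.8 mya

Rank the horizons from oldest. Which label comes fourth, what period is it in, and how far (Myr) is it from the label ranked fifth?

Sorted oldest-first by Ma: C (1894), A (1380), E (359.8), D (159.6), B (19.3).
The fourth oldest is D at 159.6 Ma, which lies in 201.4–145 Ma: the Jurassic.
The fifth oldest is B at 19.3 Ma; separation = |159.6 − 19.3| = 140.3 Myr.

D, in the Jurassic; 140.3 million years to B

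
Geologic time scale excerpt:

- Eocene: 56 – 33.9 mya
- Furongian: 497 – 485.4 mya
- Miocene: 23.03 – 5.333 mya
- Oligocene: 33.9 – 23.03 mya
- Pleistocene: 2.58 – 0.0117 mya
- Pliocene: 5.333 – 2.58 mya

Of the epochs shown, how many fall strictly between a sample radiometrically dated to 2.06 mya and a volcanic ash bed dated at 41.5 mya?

3

41.5 Ma sits inside the Eocene (56–33.9) and 2.06 Ma inside the Pleistocene (2.58–0.0117); neither of those is wholly between the two dates.
The listed epochs lying completely between them are Oligocene, Miocene, Pliocene — 3 in all.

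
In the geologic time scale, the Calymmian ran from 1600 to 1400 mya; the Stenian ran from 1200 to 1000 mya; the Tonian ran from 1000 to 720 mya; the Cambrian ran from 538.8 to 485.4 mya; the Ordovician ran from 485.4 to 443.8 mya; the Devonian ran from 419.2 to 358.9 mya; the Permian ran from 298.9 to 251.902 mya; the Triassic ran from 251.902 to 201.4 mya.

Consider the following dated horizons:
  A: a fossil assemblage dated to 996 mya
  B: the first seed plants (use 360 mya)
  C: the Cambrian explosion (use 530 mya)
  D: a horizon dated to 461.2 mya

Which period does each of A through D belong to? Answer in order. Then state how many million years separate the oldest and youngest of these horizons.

A — Tonian; B — Devonian; C — Cambrian; D — Ordovician; span 636 million years

A: 996 Ma lies in 1000–720 Ma, so Tonian.
B: 360 Ma lies in 419.2–358.9 Ma, so Devonian.
C: 530 Ma lies in 538.8–485.4 Ma, so Cambrian.
D: 461.2 Ma lies in 485.4–443.8 Ma, so Ordovician.
Oldest = 996 Ma, youngest = 360 Ma → span 636 Myr.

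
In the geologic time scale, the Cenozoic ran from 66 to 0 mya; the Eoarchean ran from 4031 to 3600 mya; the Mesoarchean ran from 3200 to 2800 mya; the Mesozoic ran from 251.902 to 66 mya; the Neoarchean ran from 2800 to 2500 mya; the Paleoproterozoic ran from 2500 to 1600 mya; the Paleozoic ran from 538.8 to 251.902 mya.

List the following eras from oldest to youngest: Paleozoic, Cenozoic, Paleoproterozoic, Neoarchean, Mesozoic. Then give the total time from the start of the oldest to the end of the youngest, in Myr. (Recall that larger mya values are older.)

Start ages (Ma): Neoarchean 2800, Paleoproterozoic 2500, Paleozoic 538.8, Mesozoic 251.902, Cenozoic 66.
Ordered oldest to youngest: Neoarchean, Paleoproterozoic, Paleozoic, Mesozoic, Cenozoic.
Span = 2800 − 0 = 2800 Myr.

Neoarchean → Paleoproterozoic → Paleozoic → Mesozoic → Cenozoic; total span 2800 Myr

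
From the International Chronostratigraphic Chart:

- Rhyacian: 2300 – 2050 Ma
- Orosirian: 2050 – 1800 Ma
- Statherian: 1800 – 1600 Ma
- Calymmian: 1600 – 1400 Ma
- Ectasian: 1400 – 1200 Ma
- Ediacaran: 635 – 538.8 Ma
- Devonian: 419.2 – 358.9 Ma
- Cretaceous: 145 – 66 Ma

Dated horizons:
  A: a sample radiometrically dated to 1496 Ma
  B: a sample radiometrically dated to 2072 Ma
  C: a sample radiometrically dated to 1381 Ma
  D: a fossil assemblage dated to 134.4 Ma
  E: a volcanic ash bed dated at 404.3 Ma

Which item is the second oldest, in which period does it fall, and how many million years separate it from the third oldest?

Sorted oldest-first by Ma: B (2072), A (1496), C (1381), E (404.3), D (134.4).
The second oldest is A at 1496 Ma, which lies in 1600–1400 Ma: the Calymmian.
The third oldest is C at 1381 Ma; separation = |1496 − 1381| = 115 Myr.

A, in the Calymmian; 115 million years to C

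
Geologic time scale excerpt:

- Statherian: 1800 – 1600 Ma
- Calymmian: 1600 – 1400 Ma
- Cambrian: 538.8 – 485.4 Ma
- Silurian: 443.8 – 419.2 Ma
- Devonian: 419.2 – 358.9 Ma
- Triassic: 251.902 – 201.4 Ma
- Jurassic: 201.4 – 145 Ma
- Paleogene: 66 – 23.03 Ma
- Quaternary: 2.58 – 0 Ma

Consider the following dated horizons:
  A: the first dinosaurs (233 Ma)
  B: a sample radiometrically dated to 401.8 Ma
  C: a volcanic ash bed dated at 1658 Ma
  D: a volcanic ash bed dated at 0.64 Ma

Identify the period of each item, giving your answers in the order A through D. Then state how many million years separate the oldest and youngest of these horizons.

A: 233 Ma lies in 251.902–201.4 Ma, so Triassic.
B: 401.8 Ma lies in 419.2–358.9 Ma, so Devonian.
C: 1658 Ma lies in 1800–1600 Ma, so Statherian.
D: 0.64 Ma lies in 2.58–0 Ma, so Quaternary.
Oldest = 1658 Ma, youngest = 0.64 Ma → span 1657.36 Myr.

A — Triassic; B — Devonian; C — Statherian; D — Quaternary; span 1657.36 million years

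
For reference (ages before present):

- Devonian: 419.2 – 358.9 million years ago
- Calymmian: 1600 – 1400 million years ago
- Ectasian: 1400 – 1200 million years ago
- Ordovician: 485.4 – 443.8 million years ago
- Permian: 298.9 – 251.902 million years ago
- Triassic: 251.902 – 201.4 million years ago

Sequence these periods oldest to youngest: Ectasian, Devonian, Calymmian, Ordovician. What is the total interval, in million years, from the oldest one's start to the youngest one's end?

Calymmian, Ectasian, Ordovician, Devonian; total span 1241.1 Myr

Start ages (Ma): Calymmian 1600, Ectasian 1400, Ordovician 485.4, Devonian 419.2.
Ordered oldest to youngest: Calymmian, Ectasian, Ordovician, Devonian.
Span = 1600 − 358.9 = 1241.1 Myr.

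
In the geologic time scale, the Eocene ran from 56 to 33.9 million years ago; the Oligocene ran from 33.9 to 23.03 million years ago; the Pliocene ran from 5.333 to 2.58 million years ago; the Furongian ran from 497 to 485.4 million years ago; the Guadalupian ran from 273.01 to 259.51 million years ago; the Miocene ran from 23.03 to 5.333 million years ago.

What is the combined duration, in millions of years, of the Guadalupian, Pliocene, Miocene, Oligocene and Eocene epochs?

66.92 million years

Each duration: Guadalupian = 13.5; Pliocene = 2.753; Miocene = 17.697; Oligocene = 10.87; Eocene = 22.1.
Sum: 13.5 + 2.753 + 17.697 + 10.87 + 22.1 = 66.92 Myr.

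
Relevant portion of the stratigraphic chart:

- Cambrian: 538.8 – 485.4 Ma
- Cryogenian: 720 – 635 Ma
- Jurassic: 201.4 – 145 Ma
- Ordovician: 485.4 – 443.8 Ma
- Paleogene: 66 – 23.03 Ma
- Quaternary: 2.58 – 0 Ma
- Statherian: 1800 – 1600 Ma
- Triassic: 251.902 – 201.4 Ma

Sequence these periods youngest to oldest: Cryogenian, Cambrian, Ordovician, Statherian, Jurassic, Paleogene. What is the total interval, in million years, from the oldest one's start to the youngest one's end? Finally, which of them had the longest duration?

From the excerpt: Cryogenian 720–635; Cambrian 538.8–485.4; Ordovician 485.4–443.8; Statherian 1800–1600; Jurassic 201.4–145; Paleogene 66–23.03 (Ma).
Larger Ma is earlier, so the oldest is Statherian and the youngest is Paleogene; youngest to oldest: Paleogene, Jurassic, Ordovician, Cambrian, Cryogenian, Statherian.
Oldest start 1800 minus youngest end 23.03 gives 1776.97 Myr overall.
Individual lengths (start − end): Statherian 200; Jurassic 56.4; Paleogene 42.97; Cambrian 53.4; Ordovician 41.6; Cryogenian 85. The largest is Statherian at 200 Myr.

Paleogene, Jurassic, Ordovician, Cambrian, Cryogenian, Statherian; total span 1776.97 Myr; longest is Statherian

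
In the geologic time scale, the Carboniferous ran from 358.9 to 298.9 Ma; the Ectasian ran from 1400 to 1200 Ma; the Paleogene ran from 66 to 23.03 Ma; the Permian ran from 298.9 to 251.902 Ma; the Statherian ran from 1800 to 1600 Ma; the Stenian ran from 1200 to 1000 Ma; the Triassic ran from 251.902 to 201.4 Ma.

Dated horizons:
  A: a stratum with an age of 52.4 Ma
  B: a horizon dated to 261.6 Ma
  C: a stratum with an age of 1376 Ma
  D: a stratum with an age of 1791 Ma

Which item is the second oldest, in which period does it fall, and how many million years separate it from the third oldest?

Larger Ma means older, so oldest first: D 1791 > C 1376 > B 261.6 > A 52.4.
Counting 2 along gives C (1376 Ma); the excerpt puts that inside the Ectasian, 1400–1200 Ma.
Next in line is B (261.6 Ma), and 1376 − 261.6 = 1114.4 Myr.

C, in the Ectasian; 1114.4 million years to B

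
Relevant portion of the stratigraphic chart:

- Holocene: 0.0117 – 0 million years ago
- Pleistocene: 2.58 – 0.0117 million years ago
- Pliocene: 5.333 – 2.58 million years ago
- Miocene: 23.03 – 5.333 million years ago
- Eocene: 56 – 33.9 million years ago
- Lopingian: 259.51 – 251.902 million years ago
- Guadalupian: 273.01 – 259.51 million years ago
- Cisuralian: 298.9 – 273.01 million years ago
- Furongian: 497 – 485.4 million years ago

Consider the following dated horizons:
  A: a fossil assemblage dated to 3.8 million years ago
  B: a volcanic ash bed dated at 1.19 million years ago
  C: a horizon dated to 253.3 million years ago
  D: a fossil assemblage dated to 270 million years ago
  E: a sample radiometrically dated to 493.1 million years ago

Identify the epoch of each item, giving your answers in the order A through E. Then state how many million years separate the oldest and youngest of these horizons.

A — Pliocene; B — Pleistocene; C — Lopingian; D — Guadalupian; E — Furongian; span 491.91 million years

Match each age against the start–end ranges in the excerpt: A = 3.8 Ma → Pliocene (5.333–2.58); B = 1.19 Ma → Pleistocene (2.58–0.0117); C = 253.3 Ma → Lopingian (259.51–251.902); D = 270 Ma → Guadalupian (273.01–259.51); E = 493.1 Ma → Furongian (497–485.4).
The largest age is 493.1 Ma and the smallest is 1.19 Ma; their difference is 491.91 Myr.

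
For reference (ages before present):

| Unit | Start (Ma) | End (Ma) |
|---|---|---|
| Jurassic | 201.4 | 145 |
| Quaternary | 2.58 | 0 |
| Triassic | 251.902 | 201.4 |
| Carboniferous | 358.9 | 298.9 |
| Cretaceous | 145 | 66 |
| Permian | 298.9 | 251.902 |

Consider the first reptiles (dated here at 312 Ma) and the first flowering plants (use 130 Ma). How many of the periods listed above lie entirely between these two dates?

312 Ma sits inside the Carboniferous (358.9–298.9) and 130 Ma inside the Cretaceous (145–66); neither of those is wholly between the two dates.
The listed periods lying completely between them are Permian, Triassic, Jurassic — 3 in all.

3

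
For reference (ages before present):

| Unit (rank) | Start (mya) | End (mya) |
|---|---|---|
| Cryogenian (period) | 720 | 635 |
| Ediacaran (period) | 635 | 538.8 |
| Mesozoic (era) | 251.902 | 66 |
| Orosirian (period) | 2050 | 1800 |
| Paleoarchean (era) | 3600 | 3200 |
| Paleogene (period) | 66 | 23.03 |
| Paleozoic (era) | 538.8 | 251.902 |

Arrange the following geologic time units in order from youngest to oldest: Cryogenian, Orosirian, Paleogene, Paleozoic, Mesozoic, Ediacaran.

The oldest of these is Orosirian (starts 2050 Ma) and the youngest is Paleogene (ends 23.03 Ma).
In between, by decreasing start age: Cryogenian (720), Ediacaran (635), Paleozoic (538.8), Mesozoic (251.902).
Listing youngest first means reversing that sequence.

Paleogene, Mesozoic, Paleozoic, Ediacaran, Cryogenian, Orosirian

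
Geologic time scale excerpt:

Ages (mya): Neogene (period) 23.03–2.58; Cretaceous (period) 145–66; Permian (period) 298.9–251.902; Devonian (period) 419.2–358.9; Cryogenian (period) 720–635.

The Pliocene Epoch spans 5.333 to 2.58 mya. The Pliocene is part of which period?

Neogene

The Pliocene (5.333–2.58 Ma) lies entirely within 23.03–2.58 Ma, the Neogene Period.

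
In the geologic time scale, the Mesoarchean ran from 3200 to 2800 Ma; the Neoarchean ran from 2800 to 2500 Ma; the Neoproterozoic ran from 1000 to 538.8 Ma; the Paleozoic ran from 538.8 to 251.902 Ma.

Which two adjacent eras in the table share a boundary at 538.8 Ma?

Neoproterozoic and Paleozoic

The Neoproterozoic ends at 538.8 Ma and the Paleozoic begins at 538.8 Ma, so they share that boundary.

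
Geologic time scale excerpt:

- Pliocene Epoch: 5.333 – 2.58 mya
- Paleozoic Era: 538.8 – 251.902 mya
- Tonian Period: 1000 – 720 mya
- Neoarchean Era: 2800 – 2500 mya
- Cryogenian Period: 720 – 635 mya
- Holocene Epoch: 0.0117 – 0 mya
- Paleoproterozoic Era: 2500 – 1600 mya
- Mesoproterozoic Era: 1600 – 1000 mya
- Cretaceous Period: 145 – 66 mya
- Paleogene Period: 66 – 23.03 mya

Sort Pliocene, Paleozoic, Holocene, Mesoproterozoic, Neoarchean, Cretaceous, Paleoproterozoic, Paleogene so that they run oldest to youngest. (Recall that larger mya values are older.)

Neoarchean → Paleoproterozoic → Mesoproterozoic → Paleozoic → Cretaceous → Paleogene → Pliocene → Holocene

Read off each span (Ma): Pliocene 5.333–2.58; Paleozoic 538.8–251.902; Holocene 0.0117–0; Mesoproterozoic 1600–1000; Neoarchean 2800–2500; Cretaceous 145–66; Paleoproterozoic 2500–1600; Paleogene 66–23.03.
Larger Ma is older, so oldest→youngest is Neoarchean, Paleoproterozoic, Mesoproterozoic, Paleozoic, Cretaceous, Paleogene, Pliocene, Holocene.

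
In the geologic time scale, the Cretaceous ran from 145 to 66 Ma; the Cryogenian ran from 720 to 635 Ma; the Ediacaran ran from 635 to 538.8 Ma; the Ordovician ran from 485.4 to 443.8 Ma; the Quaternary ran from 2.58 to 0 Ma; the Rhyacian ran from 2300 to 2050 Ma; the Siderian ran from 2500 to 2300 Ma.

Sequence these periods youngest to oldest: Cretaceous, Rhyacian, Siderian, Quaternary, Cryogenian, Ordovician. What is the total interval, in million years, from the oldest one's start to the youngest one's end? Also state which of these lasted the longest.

Quaternary, Cretaceous, Ordovician, Cryogenian, Rhyacian, Siderian; total span 2500 Myr; longest is Rhyacian

From the excerpt: Cretaceous 145–66; Rhyacian 2300–2050; Siderian 2500–2300; Quaternary 2.58–0; Cryogenian 720–635; Ordovician 485.4–443.8 (Ma).
Larger Ma is earlier, so the oldest is Siderian and the youngest is Quaternary; youngest to oldest: Quaternary, Cretaceous, Ordovician, Cryogenian, Rhyacian, Siderian.
Oldest start 2500 minus youngest end 0 gives 2500 Myr overall.
Individual lengths (start − end): Rhyacian 250; Cryogenian 85; Ordovician 41.6; Quaternary 2.58; Siderian 200; Cretaceous 79. The largest is Rhyacian at 250 Myr.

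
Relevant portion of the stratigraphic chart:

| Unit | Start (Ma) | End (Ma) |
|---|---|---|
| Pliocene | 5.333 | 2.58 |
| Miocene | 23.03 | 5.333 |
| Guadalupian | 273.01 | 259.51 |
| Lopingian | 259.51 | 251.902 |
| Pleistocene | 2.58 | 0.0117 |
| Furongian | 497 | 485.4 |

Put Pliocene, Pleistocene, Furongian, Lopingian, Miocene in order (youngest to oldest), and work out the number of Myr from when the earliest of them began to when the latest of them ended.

Pleistocene, Pliocene, Miocene, Lopingian, Furongian; total span 496.9883 Myr

From the excerpt: Pliocene 5.333–2.58; Pleistocene 2.58–0.0117; Furongian 497–485.4; Lopingian 259.51–251.902; Miocene 23.03–5.333 (Ma).
Larger Ma is earlier, so the oldest is Furongian and the youngest is Pleistocene; youngest to oldest: Pleistocene, Pliocene, Miocene, Lopingian, Furongian.
Oldest start 497 minus youngest end 0.0117 gives 496.9883 Myr overall.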